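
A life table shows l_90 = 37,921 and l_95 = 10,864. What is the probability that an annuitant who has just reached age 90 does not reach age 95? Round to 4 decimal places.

P(die before 95 | alive at 90) = 1 − l_95/l_90 = 1 − 10,864/37,921 = (27,057)/37,921 = 0.713510.

0.7135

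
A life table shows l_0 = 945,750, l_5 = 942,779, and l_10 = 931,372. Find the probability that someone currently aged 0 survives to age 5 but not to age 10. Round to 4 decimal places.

0.0121

We want 5|5q0 = (l_5 − l_10)/l_0.
This is the probability of reaching 5 but not 10, conditional on being alive at 0: (l_5 − l_10) / l_0.
= (942,779 − 931,372) / 945,750 = 11,407 / 945,750 = 0.012061.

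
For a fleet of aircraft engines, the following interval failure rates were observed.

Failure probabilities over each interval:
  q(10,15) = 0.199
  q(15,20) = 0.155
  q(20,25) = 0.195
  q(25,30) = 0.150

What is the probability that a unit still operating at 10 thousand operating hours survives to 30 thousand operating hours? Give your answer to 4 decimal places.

0.4631

The overall survival probability is (1 − 0.199) × (1 − 0.155) × (1 − 0.195) × (1 − 0.150).
= 0.801 × 0.845 × 0.805 × 0.850 = 0.463131.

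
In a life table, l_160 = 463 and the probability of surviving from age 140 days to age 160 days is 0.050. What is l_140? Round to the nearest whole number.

9260

l_140 = l_160 / p = 463 / 0.050 = 9260.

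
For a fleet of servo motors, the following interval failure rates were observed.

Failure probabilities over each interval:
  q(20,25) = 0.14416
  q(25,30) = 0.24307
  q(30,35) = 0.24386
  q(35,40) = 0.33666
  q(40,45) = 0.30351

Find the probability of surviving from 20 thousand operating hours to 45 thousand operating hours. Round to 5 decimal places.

0.22631

The overall survival probability is (1 − 0.14416) × (1 − 0.24307) × (1 − 0.24386) × (1 − 0.33666) × (1 − 0.30351).
= 0.85584 × 0.75693 × 0.75614 × 0.66334 × 0.69649 = 0.226309.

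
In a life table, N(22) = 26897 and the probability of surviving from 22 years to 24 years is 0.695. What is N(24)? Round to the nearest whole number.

N(24) = N(22) × p = 26897 × 0.695 = 18693.

18693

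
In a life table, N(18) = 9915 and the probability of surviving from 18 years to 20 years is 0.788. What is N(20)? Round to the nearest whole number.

N(20) = N(18) × p = 9915 × 0.788 = 7813.

7813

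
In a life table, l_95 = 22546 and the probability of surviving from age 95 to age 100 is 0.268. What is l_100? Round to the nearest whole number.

6042

l_100 = l_95 × p = 22546 × 0.268 = 6042.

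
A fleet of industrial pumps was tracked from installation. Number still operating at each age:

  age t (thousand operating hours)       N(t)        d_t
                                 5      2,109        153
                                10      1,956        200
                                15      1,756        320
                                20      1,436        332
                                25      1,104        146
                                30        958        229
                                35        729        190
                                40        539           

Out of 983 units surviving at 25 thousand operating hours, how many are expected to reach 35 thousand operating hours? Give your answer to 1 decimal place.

649.1

The relevant probability is 729/1,104 = 0.660326.
Expected number = 983 × 0.660326 = 649.1.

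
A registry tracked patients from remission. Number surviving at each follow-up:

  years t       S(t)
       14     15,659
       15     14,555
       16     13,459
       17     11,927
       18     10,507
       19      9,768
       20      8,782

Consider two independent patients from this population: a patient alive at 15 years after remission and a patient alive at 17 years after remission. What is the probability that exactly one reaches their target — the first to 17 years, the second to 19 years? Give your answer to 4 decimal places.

p₁ = S(17)/S(15) = 11,927/14,555 = 0.819443; p₂ = S(19)/S(17) = 9,768/11,927 = 0.818982.
P(exactly one) = p₁(1−p₂) + (1−p₁)p₂ = 0.148334 + 0.147873 = 0.296207.

0.2962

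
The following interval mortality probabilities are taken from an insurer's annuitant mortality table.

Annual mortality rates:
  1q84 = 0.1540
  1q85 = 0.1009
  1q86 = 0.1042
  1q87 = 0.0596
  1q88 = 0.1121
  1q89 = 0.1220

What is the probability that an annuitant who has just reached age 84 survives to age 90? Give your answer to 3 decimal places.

0.500

Chaining the interval survival probabilities: (1 − 0.1540) × (1 − 0.1009) × (1 − 0.1042) × (1 − 0.0596) × (1 − 0.1121) × (1 − 0.1220).
= 0.8460 × 0.8991 × 0.8958 × 0.9404 × 0.8879 × 0.8780 = 0.499529.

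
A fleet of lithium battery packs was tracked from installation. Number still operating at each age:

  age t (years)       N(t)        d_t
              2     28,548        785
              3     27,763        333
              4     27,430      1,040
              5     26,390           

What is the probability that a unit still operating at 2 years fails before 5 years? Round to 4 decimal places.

P(fail before 5 | operational at 2) = 1 − N(5)/N(2) = 1 − 26,390/28,548 = (2,158)/28,548 = 0.075592.

0.0756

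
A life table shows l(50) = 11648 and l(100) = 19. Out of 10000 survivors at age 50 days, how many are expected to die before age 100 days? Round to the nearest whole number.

9984

The relevant probability is 1 − 19/11648 = 0.998369.
Expected number = 10000 × 0.998369 = 9984.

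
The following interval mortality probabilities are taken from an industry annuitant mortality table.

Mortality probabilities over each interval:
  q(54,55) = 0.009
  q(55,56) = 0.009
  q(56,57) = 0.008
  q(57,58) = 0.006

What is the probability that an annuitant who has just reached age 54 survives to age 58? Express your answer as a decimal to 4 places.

0.9684

The overall survival probability is (1 − 0.009) × (1 − 0.009) × (1 − 0.008) × (1 − 0.006).
= 0.991 × 0.991 × 0.992 × 0.994 = 0.968379.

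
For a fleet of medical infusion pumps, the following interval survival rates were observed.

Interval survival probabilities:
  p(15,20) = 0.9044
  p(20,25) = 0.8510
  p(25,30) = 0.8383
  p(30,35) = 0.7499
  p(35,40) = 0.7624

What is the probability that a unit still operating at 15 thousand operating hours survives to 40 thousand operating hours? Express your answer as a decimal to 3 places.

P(survive 15→40) = 0.9044 × 0.8510 × 0.8383 × 0.7499 × 0.7624.
= 0.368872.

0.369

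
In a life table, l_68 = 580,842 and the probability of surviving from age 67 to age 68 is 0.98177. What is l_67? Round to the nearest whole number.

591627

l_67 = l_68 / p = 580,842 / 0.98177 = 591627.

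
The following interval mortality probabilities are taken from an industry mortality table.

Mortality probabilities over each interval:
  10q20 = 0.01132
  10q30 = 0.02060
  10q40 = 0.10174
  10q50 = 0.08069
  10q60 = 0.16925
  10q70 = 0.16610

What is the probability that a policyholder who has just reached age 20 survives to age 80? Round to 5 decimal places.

Survival from 20 to 80 is the product of surviving each interval: (1 − 0.01132) × (1 − 0.02060) × (1 − 0.10174) × (1 − 0.08069) × (1 − 0.16925) × (1 − 0.16610).
= 0.98868 × 0.97940 × 0.89826 × 0.91931 × 0.83075 × 0.83390 = 0.553942.

0.55394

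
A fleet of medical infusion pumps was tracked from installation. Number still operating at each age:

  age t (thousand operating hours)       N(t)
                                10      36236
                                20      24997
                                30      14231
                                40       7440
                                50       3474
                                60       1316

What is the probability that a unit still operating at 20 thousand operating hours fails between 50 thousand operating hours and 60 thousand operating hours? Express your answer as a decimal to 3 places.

This is the probability of reaching 50 but not 60, conditional on being operational at 20: (N(50) − N(60)) / N(20).
= (3474 − 1316) / 24997 = 2158 / 24997 = 0.086330.

0.086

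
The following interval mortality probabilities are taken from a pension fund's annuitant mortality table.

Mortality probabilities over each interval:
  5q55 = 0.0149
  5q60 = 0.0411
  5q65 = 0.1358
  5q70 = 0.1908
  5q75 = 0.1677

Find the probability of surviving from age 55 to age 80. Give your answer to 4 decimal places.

0.5498

Survival from 55 to 80 is the product of surviving each interval: (1 − 0.0149) × (1 − 0.0411) × (1 − 0.1358) × (1 − 0.1908) × (1 − 0.1677).
= 0.9851 × 0.9589 × 0.8642 × 0.8092 × 0.8323 = 0.549799.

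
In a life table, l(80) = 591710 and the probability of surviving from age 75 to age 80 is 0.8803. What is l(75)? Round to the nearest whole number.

l(75) = l(80) / p = 591710 / 0.8803 = 672169.

672169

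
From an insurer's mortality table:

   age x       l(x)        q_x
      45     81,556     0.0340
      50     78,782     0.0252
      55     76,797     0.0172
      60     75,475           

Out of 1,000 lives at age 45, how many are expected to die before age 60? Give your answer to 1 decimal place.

74.6

The relevant probability is 1 − 75,475/81,556 = 0.074562.
Expected number = 1,000 × 0.074562 = 74.6.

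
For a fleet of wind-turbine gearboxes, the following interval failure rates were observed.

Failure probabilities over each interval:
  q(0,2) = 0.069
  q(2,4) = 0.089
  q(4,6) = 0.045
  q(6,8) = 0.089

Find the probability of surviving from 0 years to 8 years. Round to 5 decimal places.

0.73789

Survival from 0 to 8 is the product of surviving each interval: (1 − 0.069) × (1 − 0.089) × (1 − 0.045) × (1 − 0.089).
= 0.931 × 0.911 × 0.955 × 0.911 = 0.737887.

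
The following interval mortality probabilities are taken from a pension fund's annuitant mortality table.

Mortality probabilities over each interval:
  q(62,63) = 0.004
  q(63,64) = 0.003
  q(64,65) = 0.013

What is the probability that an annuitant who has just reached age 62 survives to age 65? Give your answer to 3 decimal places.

The overall survival probability is (1 − 0.004) × (1 − 0.003) × (1 − 0.013).
= 0.996 × 0.997 × 0.987 = 0.980103.

0.980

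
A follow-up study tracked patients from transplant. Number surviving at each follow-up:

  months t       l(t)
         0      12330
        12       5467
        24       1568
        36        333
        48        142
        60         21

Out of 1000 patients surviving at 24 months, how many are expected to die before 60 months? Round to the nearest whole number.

The relevant probability is 1 − 21/1568 = 0.986607.
Expected number = 1000 × 0.986607 = 987.

987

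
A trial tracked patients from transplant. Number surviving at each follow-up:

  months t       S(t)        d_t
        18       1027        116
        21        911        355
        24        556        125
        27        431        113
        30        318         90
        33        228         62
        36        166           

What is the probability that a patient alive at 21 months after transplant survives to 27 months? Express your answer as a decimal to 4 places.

0.4731

The conditional survival probability is S(27)/S(21) = 431/911 = 0.473106.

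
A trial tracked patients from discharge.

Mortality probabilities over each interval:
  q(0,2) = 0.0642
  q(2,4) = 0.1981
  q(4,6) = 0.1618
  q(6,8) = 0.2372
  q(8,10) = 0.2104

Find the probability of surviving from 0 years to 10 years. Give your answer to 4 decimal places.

0.3789

The overall survival probability is (1 − 0.0642) × (1 − 0.1981) × (1 − 0.1618) × (1 − 0.2372) × (1 − 0.2104).
= 0.9358 × 0.8019 × 0.8382 × 0.7628 × 0.7896 = 0.378851.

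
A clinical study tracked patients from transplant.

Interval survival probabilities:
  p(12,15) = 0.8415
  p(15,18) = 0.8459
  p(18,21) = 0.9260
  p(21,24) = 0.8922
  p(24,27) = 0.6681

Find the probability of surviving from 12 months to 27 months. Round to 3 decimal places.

0.393

Chaining the interval survival probabilities: 0.8415 × 0.8459 × 0.9260 × 0.8922 × 0.6681.
= 0.392905.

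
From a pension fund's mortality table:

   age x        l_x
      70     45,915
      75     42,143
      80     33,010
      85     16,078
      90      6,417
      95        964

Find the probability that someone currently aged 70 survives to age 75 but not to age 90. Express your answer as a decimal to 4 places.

We want 5|15q70 = (l_75 − l_90)/l_70.
This is the probability of reaching 75 but not 90, conditional on being alive at 70: (l_75 − l_90) / l_70.
= (42,143 − 6,417) / 45,915 = 35,726 / 45,915 = 0.778090.

0.7781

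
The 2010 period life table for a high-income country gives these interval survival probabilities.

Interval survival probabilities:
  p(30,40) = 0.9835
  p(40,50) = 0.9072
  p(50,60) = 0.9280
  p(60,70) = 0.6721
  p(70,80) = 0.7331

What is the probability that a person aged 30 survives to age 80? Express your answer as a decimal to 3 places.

0.408

The overall survival probability is 0.9835 × 0.9072 × 0.9280 × 0.6721 × 0.7331.
= 0.407965.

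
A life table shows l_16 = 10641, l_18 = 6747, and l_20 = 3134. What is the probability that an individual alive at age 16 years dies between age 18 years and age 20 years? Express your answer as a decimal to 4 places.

0.3395

This is the probability of reaching 18 but not 20, conditional on being alive at 16: (l_18 − l_20) / l_16.
= (6747 − 3134) / 10641 = 3613 / 10641 = 0.339536.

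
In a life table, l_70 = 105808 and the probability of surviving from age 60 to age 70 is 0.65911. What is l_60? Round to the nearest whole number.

l_60 = l_70 / p = 105808 / 0.65911 = 160532.

160532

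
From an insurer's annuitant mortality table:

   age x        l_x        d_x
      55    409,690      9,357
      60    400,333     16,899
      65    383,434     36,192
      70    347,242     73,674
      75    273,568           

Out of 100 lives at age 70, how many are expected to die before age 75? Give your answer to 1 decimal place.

21.2

The relevant probability is 1 − 273,568/347,242 = 0.212169.
Expected number = 100 × 0.212169 = 21.2.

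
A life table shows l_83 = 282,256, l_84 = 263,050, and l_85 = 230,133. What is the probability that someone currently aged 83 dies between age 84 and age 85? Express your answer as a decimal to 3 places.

0.117

We want 1|1q83 = (l_84 − l_85)/l_83.
This is the probability of reaching 84 but not 85, conditional on being alive at 83: (l_84 − l_85) / l_83.
= (263,050 − 230,133) / 282,256 = 32,917 / 282,256 = 0.116621.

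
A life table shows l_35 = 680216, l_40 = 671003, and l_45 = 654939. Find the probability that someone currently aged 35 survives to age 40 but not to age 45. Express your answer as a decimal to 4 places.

0.0236

This is the probability of reaching 40 but not 45, conditional on being alive at 35: (l_40 − l_45) / l_35.
= (671003 − 654939) / 680216 = 16064 / 680216 = 0.023616.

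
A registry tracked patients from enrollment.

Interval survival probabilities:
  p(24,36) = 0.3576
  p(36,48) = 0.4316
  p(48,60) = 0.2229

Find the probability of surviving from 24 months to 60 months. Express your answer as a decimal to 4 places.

The overall survival probability is 0.3576 × 0.4316 × 0.2229.
= 0.034402.

0.0344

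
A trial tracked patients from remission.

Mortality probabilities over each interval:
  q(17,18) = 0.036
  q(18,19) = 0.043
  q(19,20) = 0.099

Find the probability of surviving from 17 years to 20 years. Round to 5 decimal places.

P(survive 17→20) = (1 − 0.036) × (1 − 0.043) × (1 − 0.099).
= 0.964 × 0.957 × 0.901 = 0.831216.

0.83122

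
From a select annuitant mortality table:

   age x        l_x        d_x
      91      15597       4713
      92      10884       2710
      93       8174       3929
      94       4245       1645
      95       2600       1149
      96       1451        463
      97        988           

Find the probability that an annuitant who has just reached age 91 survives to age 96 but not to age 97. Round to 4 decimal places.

This is the probability of reaching 96 but not 97, conditional on being alive at 91: (l_96 − l_97) / l_91.
= (1451 − 988) / 15597 = 463 / 15597 = 0.029685.

0.0297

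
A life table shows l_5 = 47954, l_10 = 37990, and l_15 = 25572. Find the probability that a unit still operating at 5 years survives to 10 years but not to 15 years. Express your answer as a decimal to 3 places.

This is the probability of reaching 10 but not 15, conditional on being operational at 5: (l_10 − l_15) / l_5.
= (37990 − 25572) / 47954 = 12418 / 47954 = 0.258956.

0.259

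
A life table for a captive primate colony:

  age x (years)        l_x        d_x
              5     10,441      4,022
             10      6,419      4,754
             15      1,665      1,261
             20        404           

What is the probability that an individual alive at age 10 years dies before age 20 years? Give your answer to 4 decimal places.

P(die before 20 | alive at 10) = 1 − l_20/l_10 = 1 − 404/6,419 = (6,015)/6,419 = 0.937062.

0.9371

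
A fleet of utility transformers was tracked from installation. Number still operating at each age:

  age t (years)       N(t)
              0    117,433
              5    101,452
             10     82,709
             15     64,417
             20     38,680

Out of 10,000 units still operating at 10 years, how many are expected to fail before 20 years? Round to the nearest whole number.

The relevant probability is 1 − 38,680/82,709 = 0.532336.
Expected number = 10,000 × 0.532336 = 5323.

5323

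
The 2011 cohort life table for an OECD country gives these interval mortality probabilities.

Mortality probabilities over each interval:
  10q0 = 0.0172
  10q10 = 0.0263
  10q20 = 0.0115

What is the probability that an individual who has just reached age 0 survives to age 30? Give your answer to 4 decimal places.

0.9459

Chaining the interval survival probabilities: (1 − 0.0172) × (1 − 0.0263) × (1 − 0.0115).
= 0.9828 × 0.9737 × 0.9885 = 0.945947.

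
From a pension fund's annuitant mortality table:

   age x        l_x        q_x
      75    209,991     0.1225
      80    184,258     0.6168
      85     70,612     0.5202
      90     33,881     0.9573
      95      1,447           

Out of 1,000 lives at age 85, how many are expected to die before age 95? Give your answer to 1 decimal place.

979.5

The relevant probability is 1 − 1,447/70,612 = 0.979508.
Expected number = 1,000 × 0.979508 = 979.5.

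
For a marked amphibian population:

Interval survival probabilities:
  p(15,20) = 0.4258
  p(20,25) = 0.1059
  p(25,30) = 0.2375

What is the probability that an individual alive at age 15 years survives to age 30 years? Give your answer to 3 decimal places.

0.011

Chaining the interval survival probabilities: 0.4258 × 0.1059 × 0.2375.
= 0.010709.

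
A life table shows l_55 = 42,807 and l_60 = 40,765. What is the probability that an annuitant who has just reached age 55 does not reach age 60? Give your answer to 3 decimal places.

P(die before 60 | alive at 55) = 1 − l_60/l_55 = 1 − 40,765/42,807 = (2,042)/42,807 = 0.047702.

0.048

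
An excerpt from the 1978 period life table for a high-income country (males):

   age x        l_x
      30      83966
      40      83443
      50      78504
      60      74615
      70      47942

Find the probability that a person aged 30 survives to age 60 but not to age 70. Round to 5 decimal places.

We want 30|10q30 = (l_60 − l_70)/l_30.
This is the probability of reaching 60 but not 70, conditional on being alive at 30: (l_60 − l_70) / l_30.
= (74615 − 47942) / 83966 = 26673 / 83966 = 0.317664.

0.31766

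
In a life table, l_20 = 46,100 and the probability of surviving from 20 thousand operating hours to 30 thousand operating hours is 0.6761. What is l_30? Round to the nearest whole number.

l_30 = l_20 × p = 46,100 × 0.6761 = 31168.

31168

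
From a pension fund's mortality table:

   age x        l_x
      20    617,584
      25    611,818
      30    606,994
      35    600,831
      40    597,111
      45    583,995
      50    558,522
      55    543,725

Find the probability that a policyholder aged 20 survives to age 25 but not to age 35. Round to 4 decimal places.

We want 5|10q20 = (l_25 − l_35)/l_20.
This is the probability of reaching 25 but not 35, conditional on being alive at 20: (l_25 − l_35) / l_20.
= (611,818 − 600,831) / 617,584 = 10,987 / 617,584 = 0.017790.

0.0178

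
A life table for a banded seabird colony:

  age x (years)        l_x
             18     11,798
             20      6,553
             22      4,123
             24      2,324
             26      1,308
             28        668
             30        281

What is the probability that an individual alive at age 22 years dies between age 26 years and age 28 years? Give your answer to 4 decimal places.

This is the probability of reaching 26 but not 28, conditional on being alive at 22: (l_26 − l_28) / l_22.
= (1,308 − 668) / 4,123 = 640 / 4,123 = 0.155227.

0.1552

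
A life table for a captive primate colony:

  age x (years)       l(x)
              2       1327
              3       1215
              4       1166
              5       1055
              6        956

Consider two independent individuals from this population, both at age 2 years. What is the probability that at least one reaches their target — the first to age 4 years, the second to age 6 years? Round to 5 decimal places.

p₁ = l(4)/l(2) = 1166/1327 = 0.878674; p₂ = l(6)/l(2) = 956/1327 = 0.720422.
P(at least one) = 1 − (1−p₁)(1−p₂) = 1 − 0.121326 × 0.279578 = 0.966080.

0.96608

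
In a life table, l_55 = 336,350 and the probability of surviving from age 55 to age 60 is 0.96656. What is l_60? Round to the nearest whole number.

l_60 = l_55 × p = 336,350 × 0.96656 = 325102.

325102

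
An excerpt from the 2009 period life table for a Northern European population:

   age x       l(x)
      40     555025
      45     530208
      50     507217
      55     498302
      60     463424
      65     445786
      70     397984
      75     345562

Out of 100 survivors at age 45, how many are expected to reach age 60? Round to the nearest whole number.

87

The relevant probability is 463424/530208 = 0.874042.
Expected number = 100 × 0.874042 = 87.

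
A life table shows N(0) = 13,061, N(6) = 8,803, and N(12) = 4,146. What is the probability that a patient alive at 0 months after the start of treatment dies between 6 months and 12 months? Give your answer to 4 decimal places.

This is the probability of reaching 6 but not 12, conditional on being alive at 0: (N(6) − N(12)) / N(0).
= (8,803 − 4,146) / 13,061 = 4,657 / 13,061 = 0.356558.

0.3566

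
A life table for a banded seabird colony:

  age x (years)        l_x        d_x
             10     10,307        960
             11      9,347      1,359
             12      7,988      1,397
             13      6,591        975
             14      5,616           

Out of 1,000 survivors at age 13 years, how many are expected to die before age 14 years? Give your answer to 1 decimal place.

The relevant probability is 1 − 5,616/6,591 = 0.147929.
Expected number = 1,000 × 0.147929 = 147.9.

147.9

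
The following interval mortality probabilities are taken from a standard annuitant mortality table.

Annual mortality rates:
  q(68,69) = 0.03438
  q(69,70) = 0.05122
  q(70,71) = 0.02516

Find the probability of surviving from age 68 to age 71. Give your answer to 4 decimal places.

P(survive 68→71) = (1 − 0.03438) × (1 − 0.05122) × (1 − 0.02516).
= 0.96562 × 0.94878 × 0.97484 = 0.893110.

0.8931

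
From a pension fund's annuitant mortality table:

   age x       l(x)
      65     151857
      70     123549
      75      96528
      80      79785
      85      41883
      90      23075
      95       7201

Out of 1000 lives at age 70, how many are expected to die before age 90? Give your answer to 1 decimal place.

The relevant probability is 1 − 23075/123549 = 0.813232.
Expected number = 1000 × 0.813232 = 813.2.

813.2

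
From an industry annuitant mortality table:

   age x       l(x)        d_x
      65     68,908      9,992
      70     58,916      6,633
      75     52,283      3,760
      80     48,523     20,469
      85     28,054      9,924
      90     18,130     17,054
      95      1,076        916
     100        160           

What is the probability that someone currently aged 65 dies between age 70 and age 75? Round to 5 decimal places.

This is the probability of reaching 70 but not 75, conditional on being alive at 65: (l(70) − l(75)) / l(65).
= (58,916 − 52,283) / 68,908 = 6,633 / 68,908 = 0.096259.

0.09626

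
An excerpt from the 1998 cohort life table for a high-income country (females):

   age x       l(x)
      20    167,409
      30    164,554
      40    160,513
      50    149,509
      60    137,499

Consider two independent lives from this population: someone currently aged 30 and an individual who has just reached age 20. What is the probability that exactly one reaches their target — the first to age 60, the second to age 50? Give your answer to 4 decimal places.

p₁ = l(60)/l(30) = 137,499/164,554 = 0.835586; p₂ = l(50)/l(20) = 149,509/167,409 = 0.893076.
P(exactly one) = p₁(1−p₂) + (1−p₁)p₂ = 0.089344 + 0.146834 = 0.236178.

0.2362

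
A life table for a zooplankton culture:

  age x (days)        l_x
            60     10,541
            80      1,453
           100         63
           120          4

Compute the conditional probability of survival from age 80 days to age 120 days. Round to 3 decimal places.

The conditional survival probability is l_120/l_80 = 4/1,453 = 0.002753.

0.003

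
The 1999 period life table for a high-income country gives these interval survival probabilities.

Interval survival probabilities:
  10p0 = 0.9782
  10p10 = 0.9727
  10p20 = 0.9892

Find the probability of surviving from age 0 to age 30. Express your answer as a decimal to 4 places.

Chaining the interval survival probabilities: 0.9782 × 0.9727 × 0.9892.
= 0.941219.

0.9412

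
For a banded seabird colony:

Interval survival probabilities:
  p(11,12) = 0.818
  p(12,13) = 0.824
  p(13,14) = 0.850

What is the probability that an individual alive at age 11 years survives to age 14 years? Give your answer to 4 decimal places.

Chaining the interval survival probabilities: 0.818 × 0.824 × 0.850.
= 0.572927.

0.5729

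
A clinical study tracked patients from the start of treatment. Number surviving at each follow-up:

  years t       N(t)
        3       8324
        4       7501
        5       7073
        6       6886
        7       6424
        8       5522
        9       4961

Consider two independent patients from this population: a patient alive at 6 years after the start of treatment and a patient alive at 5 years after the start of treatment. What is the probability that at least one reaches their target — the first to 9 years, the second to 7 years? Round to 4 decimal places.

0.9743

p₁ = N(9)/N(6) = 4961/6886 = 0.720447; p₂ = N(7)/N(5) = 6424/7073 = 0.908243.
P(at least one) = 1 − (1−p₁)(1−p₂) = 1 − 0.279553 × 0.091757 = 0.974349.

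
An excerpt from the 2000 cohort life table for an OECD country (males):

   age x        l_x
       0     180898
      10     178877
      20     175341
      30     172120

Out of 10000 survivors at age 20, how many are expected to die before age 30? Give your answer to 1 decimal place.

183.7

The relevant probability is 1 − 172120/175341 = 0.018370.
Expected number = 10000 × 0.018370 = 183.7.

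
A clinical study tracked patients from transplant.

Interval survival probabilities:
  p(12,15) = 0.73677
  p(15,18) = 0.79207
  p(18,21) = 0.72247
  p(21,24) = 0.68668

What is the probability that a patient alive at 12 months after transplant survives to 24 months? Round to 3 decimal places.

The overall survival probability is 0.73677 × 0.79207 × 0.72247 × 0.68668.
= 0.289514.

0.290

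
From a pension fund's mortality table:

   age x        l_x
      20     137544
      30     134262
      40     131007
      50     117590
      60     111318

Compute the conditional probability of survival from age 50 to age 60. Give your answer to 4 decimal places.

0.9467

We want 10p50 = l_60/l_50.
The conditional survival probability is l_60/l_50 = 111318/117590 = 0.946662.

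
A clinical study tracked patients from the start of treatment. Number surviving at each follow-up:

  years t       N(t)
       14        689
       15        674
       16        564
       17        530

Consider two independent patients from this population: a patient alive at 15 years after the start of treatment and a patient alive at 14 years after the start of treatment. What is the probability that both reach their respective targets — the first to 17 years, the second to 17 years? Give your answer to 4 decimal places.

0.6049

p₁ = N(17)/N(15) = 530/674 = 0.786350; p₂ = N(17)/N(14) = 530/689 = 0.769231.
P(both) = p₁ × p₂ = 0.786350 × 0.769231 = 0.604885.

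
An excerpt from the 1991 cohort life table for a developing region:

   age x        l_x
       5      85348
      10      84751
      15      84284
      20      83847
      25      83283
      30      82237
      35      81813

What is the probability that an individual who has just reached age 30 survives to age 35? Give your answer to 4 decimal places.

0.9948

We want 5p30 = l_35/l_30.
The conditional survival probability is l_35/l_30 = 81813/82237 = 0.994844.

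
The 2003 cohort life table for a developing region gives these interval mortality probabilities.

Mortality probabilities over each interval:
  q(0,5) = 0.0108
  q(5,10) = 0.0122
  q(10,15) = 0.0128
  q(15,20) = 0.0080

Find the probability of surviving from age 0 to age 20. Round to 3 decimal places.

0.957

Chaining the interval survival probabilities: (1 − 0.0108) × (1 − 0.0122) × (1 − 0.0128) × (1 − 0.0080).
= 0.9892 × 0.9878 × 0.9872 × 0.9920 = 0.956907.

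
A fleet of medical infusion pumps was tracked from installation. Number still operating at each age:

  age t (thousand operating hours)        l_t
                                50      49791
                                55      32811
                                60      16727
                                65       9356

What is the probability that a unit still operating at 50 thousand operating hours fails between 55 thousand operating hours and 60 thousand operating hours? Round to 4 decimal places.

0.3230

This is the probability of reaching 55 but not 60, conditional on being operational at 50: (l_55 − l_60) / l_50.
= (32811 − 16727) / 49791 = 16084 / 49791 = 0.323030.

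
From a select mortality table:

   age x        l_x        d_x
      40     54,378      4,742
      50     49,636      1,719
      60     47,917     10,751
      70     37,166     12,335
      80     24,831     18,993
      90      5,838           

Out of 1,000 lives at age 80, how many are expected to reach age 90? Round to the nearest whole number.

235

The relevant probability is 5,838/24,831 = 0.235109.
Expected number = 1,000 × 0.235109 = 235.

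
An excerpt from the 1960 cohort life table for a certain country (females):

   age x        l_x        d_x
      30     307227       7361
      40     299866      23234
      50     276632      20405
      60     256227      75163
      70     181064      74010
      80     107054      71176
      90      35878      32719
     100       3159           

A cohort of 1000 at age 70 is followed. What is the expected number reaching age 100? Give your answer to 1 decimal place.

17.4

The relevant probability is 3159/181064 = 0.017447.
Expected number = 1000 × 0.017447 = 17.4.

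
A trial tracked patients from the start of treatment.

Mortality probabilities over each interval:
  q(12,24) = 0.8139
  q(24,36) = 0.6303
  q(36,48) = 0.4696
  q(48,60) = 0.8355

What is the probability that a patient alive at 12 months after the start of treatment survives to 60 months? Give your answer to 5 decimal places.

P(survive 12→60) = (1 − 0.8139) × (1 − 0.6303) × (1 − 0.4696) × (1 − 0.8355).
= 0.1861 × 0.3697 × 0.5304 × 0.1645 = 0.006003.

0.00600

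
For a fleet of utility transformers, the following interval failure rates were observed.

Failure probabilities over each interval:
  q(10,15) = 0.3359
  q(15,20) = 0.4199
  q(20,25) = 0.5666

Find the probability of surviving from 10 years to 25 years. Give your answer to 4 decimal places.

P(survive 10→25) = (1 − 0.3359) × (1 − 0.4199) × (1 − 0.5666).
= 0.6641 × 0.5801 × 0.4334 = 0.166965.

0.1670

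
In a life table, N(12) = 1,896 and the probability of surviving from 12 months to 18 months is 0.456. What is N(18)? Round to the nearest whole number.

865

N(18) = N(12) × p = 1,896 × 0.456 = 865.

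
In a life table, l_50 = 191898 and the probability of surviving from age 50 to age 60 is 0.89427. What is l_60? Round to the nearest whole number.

171609

l_60 = l_50 × p = 191898 × 0.89427 = 171609.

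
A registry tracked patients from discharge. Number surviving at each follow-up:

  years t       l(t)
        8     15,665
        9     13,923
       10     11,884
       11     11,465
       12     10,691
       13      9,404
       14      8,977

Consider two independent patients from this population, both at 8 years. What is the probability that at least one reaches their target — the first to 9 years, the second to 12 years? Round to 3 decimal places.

0.965

p₁ = l(9)/l(8) = 13,923/15,665 = 0.888797; p₂ = l(12)/l(8) = 10,691/15,665 = 0.682477.
P(at least one) = 1 − (1−p₁)(1−p₂) = 1 − 0.111203 × 0.317523 = 0.964690.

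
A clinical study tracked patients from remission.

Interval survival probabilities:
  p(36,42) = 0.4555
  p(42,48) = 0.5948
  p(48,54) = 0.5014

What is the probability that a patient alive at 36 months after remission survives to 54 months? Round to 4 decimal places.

0.1358

Chaining the interval survival probabilities: 0.4555 × 0.5948 × 0.5014.
= 0.135845.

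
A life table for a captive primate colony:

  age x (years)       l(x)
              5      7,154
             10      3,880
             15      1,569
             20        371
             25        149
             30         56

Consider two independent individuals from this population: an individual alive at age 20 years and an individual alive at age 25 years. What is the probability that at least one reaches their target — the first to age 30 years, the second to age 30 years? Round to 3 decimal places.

0.470

p₁ = l(30)/l(20) = 56/371 = 0.150943; p₂ = l(30)/l(25) = 56/149 = 0.375839.
P(at least one) = 1 − (1−p₁)(1−p₂) = 1 − 0.849057 × 0.624161 = 0.470052.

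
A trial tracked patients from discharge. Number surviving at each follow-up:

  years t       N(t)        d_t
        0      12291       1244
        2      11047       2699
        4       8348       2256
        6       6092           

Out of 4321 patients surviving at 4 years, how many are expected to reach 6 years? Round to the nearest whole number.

The relevant probability is 6092/8348 = 0.729756.
Expected number = 4321 × 0.729756 = 3153.

3153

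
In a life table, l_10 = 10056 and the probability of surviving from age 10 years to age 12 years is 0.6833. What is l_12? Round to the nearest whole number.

l_12 = l_10 × p = 10056 × 0.6833 = 6871.

6871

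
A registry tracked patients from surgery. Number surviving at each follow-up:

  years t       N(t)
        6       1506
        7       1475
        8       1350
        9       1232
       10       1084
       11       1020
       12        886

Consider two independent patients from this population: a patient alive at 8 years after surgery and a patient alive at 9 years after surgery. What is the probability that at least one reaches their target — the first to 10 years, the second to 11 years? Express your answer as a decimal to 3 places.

0.966

p₁ = N(10)/N(8) = 1084/1350 = 0.802963; p₂ = N(11)/N(9) = 1020/1232 = 0.827922.
P(at least one) = 1 − (1−p₁)(1−p₂) = 1 − 0.197037 × 0.172078 = 0.966094.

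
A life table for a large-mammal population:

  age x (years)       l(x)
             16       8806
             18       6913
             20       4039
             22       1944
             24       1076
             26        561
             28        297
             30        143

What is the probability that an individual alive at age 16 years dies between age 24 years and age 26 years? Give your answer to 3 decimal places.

This is the probability of reaching 24 but not 26, conditional on being alive at 16: (l(24) − l(26)) / l(16).
= (1076 − 561) / 8806 = 515 / 8806 = 0.058483.

0.058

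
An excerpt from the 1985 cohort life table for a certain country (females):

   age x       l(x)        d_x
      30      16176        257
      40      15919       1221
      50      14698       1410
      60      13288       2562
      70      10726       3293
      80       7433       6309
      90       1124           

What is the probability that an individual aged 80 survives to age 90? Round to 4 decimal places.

The conditional survival probability is l(90)/l(80) = 1124/7433 = 0.151218.

0.1512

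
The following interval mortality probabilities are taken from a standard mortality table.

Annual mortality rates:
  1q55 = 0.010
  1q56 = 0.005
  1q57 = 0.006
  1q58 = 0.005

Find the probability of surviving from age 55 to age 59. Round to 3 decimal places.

4p55 = (1 − 0.010) × (1 − 0.005) × (1 − 0.006) × (1 − 0.005).
= 0.990 × 0.995 × 0.994 × 0.995 = 0.974244.

0.974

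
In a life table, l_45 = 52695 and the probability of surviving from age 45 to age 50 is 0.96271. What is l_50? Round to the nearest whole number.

50730

l_50 = l_45 × p = 52695 × 0.96271 = 50730.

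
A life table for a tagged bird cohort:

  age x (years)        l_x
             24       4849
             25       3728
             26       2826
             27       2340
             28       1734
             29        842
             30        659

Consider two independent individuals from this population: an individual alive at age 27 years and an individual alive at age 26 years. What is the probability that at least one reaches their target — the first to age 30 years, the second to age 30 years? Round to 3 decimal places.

p₁ = l_30/l_27 = 659/2340 = 0.281624; p₂ = l_30/l_26 = 659/2826 = 0.233192.
P(at least one) = 1 − (1−p₁)(1−p₂) = 1 − 0.718376 × 0.766808 = 0.449144.

0.449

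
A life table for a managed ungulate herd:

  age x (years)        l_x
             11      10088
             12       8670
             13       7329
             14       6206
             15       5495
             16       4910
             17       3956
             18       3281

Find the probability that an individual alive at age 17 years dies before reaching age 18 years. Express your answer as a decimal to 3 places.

P(die before 18 | alive at 17) = 1 − l_18/l_17 = 1 − 3281/3956 = (675)/3956 = 0.170627.

0.171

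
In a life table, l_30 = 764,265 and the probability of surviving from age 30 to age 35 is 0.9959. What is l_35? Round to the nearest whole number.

l_35 = l_30 × p = 764,265 × 0.9959 = 761132.

761132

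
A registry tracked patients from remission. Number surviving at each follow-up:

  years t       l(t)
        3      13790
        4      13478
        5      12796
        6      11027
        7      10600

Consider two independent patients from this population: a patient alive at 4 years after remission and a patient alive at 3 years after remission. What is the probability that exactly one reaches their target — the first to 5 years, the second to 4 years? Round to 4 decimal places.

0.0709

p₁ = l(5)/l(4) = 12796/13478 = 0.949399; p₂ = l(4)/l(3) = 13478/13790 = 0.977375.
P(exactly one) = p₁(1−p₂) + (1−p₁)p₂ = 0.021480 + 0.049456 = 0.070936.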